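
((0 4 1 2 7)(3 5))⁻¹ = (0 7 2 1 4)(3 5)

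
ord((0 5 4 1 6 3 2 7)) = 8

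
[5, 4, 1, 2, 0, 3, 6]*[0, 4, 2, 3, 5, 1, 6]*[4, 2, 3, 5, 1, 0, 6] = [2, 0, 1, 3, 4, 5, 6]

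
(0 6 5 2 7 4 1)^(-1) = (0 1 4 7 2 5 6)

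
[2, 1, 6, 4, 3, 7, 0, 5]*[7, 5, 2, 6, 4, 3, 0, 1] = [2, 5, 0, 4, 6, 1, 7, 3]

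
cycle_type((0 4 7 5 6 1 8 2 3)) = 9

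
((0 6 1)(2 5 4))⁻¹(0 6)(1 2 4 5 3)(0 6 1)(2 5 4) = (0 5 2 4 3)(1 6)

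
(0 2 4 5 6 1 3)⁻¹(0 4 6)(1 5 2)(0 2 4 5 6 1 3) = (1 2 5)(3 6 4)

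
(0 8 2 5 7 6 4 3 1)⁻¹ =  (0 1 3 4 6 7 5 2 8)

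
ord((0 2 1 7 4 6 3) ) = 7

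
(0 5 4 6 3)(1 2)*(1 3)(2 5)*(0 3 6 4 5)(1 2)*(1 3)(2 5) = (0 3 1)(2 6 5)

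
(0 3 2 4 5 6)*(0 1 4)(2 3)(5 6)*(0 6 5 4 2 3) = (0 3)(1 2 6)(4 5)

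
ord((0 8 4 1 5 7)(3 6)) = 6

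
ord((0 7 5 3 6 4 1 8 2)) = 9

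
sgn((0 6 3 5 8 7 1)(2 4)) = -1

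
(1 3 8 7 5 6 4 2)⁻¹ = (1 2 4 6 5 7 8 3)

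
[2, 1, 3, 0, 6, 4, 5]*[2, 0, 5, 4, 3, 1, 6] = [5, 0, 4, 2, 6, 3, 1]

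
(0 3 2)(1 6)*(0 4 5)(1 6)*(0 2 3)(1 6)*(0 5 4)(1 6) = (0 5 2)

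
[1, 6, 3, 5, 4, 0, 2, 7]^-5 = [1, 6, 3, 5, 4, 0, 2, 7]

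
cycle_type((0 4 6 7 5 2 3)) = 7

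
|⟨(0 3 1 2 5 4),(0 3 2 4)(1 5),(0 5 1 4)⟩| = 720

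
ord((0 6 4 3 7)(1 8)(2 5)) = 10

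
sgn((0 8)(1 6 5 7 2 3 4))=-1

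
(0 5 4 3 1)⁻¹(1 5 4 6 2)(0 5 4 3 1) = (0 4 3 6 2)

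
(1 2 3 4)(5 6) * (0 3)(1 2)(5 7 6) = (0 3 4 2)(6 7)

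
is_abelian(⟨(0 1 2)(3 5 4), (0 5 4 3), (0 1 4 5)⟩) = no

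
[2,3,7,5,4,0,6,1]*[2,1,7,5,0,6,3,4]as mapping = [0→7,1→5,2→4,3→6,4→0,5→2,6→3,7→1]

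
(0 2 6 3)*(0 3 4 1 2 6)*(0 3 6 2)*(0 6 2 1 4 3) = (0 1 6 3 2)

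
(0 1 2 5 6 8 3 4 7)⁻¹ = (0 7 4 3 8 6 5 2 1)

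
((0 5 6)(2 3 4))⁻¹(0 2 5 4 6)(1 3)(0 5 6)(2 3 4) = (0 5 3 6 2)(1 4)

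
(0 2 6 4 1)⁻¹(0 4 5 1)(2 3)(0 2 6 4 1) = (0 2 1 5)(3 6)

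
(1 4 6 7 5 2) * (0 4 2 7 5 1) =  (0 4 6 5 7 1 2) 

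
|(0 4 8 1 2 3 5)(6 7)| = 14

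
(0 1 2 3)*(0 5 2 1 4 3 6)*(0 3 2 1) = (0 4 2 6 3 5 1)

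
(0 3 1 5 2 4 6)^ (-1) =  (0 6 4 2 5 1 3)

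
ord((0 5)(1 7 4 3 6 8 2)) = 14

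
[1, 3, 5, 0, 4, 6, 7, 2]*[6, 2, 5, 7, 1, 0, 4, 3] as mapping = [0→2, 1→7, 2→0, 3→6, 4→1, 5→4, 6→3, 7→5] 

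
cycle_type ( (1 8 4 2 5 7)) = 6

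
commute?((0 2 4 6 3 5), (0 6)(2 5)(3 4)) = no:(0 2 4 6 3 5)*(0 6)(2 5)(3 4) = (0 5 6 4)(2 3), (0 6)(2 5)(3 4)*(0 2 4 6 3 5) = (0 3 6 2)(4 5)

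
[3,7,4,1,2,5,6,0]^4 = [0,1,2,3,4,5,6,7]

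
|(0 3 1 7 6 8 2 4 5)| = 9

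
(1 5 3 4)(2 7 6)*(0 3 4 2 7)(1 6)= (0 3 2)(1 5 4 6 7)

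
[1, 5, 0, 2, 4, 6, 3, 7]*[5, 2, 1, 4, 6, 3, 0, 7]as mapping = [0→2, 1→3, 2→5, 3→1, 4→6, 5→0, 6→4, 7→7]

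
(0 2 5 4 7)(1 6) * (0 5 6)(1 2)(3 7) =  (0 1)(2 6)(3 7 5 4)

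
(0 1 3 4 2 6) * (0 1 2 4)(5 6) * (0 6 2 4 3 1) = (0 4 3 6)(2 5)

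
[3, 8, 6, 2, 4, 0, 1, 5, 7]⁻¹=[5, 6, 3, 0, 4, 7, 2, 8, 1]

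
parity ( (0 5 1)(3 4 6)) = even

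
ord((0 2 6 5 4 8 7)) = 7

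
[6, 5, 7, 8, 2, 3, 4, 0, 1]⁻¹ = [7, 8, 4, 5, 6, 1, 0, 2, 3]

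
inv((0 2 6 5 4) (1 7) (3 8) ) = (0 4 5 6 2) (1 7) (3 8) 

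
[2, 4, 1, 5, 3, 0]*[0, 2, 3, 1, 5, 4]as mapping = [0→3, 1→5, 2→2, 3→4, 4→1, 5→0]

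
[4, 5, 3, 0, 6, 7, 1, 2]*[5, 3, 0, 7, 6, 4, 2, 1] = [6, 4, 7, 5, 2, 1, 3, 0]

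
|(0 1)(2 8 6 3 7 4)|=6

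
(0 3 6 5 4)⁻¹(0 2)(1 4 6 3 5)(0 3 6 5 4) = (0 5 6 4 1)(2 3)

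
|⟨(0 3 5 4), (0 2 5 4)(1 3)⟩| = 720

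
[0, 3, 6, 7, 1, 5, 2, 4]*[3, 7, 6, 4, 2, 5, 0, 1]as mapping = [0→3, 1→4, 2→0, 3→1, 4→7, 5→5, 6→6, 7→2]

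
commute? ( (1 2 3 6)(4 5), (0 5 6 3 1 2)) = no: (1 2 3 6)(4 5) * (0 5 6 3 1 2) = (0 5 4 6 2 1), (0 5 6 3 1 2) * (1 2 3 6)(4 5) = (0 4 5 1 3 2)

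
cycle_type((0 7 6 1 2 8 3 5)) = 8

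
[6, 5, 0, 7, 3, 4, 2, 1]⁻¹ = [2, 7, 6, 4, 5, 1, 0, 3]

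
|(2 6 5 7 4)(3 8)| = 10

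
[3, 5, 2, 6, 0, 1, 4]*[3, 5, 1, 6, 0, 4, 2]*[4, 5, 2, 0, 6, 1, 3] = [3, 6, 5, 2, 0, 1, 4]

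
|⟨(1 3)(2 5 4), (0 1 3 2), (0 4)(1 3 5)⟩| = 720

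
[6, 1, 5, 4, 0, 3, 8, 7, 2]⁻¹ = [4, 1, 8, 5, 3, 2, 0, 7, 6]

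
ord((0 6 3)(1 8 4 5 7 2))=6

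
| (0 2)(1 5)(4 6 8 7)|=4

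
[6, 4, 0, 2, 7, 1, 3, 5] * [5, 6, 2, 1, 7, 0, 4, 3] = [4, 7, 5, 2, 3, 6, 1, 0] 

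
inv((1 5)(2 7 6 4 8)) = (1 5)(2 8 4 6 7)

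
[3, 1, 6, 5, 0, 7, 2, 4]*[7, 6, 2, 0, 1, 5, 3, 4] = [0, 6, 3, 5, 7, 4, 2, 1]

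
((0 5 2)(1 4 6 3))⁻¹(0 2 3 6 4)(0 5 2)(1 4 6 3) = (0 1 3 6 5)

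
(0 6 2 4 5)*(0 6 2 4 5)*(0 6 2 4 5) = (0 4 6 5 2)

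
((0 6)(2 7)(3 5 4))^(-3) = (0 6)(2 7)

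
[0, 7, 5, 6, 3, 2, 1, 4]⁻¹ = [0, 6, 5, 4, 7, 2, 3, 1]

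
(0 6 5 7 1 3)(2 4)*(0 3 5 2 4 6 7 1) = (0 7)(1 5)(2 6)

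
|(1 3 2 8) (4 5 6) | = 12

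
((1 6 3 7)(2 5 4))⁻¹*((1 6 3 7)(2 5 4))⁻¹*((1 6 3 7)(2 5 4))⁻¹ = (1 6 3 7)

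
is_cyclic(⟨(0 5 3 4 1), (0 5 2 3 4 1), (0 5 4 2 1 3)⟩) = no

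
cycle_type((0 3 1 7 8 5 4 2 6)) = 9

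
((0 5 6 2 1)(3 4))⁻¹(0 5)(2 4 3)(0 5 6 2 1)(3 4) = (1 3 4)(5 6)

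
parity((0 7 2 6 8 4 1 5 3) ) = even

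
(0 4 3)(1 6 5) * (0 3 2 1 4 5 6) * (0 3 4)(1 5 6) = (0 6 1 3 4 2 5)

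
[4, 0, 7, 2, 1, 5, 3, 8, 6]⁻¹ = [1, 4, 3, 6, 0, 5, 8, 2, 7]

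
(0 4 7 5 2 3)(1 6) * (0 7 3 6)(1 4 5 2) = (0 5 1)(2 6 4 3 7)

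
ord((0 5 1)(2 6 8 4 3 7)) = 6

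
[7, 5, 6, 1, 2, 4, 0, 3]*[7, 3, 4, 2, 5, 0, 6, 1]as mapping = [0→1, 1→0, 2→6, 3→3, 4→4, 5→5, 6→7, 7→2]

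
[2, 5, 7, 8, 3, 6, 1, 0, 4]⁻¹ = [7, 6, 0, 4, 8, 1, 5, 2, 3]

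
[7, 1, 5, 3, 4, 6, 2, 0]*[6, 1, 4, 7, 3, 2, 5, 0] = [0, 1, 2, 7, 3, 5, 4, 6]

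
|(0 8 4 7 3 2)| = 6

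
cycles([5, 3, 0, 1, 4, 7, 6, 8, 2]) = (0 5 7 8 2) (1 3) 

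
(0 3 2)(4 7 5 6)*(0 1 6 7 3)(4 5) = (1 6 5 7 4 3 2)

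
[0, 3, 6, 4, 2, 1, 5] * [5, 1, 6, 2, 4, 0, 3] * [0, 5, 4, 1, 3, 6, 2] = [6, 4, 1, 3, 2, 5, 0]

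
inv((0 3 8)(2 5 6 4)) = (0 8 3)(2 4 6 5)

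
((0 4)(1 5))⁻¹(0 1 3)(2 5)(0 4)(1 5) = (1 2)(3 4 5)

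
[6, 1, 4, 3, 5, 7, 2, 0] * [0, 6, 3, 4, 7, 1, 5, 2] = [5, 6, 7, 4, 1, 2, 3, 0]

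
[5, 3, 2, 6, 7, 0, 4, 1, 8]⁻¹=[5, 7, 2, 1, 6, 0, 3, 4, 8]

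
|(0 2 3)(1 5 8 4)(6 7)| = 12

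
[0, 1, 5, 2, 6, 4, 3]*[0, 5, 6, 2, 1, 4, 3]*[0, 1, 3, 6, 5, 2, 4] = [0, 2, 5, 4, 6, 1, 3]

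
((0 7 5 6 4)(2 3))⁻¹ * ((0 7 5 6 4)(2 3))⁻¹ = (0 6 7 4 5)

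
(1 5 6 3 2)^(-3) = (1 6 2 5 3)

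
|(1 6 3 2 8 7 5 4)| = 8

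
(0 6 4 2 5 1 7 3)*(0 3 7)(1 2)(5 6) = (0 5 2 6 4 1)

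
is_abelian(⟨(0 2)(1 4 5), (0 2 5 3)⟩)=no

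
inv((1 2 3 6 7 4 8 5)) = (1 5 8 4 7 6 3 2)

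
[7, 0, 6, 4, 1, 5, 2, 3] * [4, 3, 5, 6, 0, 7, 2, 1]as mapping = [0→1, 1→4, 2→2, 3→0, 4→3, 5→7, 6→5, 7→6]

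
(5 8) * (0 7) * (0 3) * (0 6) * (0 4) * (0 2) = (0 7 3 6 4 2)(5 8)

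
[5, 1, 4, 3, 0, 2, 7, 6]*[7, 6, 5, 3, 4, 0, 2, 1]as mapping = [0→0, 1→6, 2→4, 3→3, 4→7, 5→5, 6→1, 7→2]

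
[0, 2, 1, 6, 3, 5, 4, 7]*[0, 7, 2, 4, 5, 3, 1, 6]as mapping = [0→0, 1→2, 2→7, 3→1, 4→4, 5→3, 6→5, 7→6]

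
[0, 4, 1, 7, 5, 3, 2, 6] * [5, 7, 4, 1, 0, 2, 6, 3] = [5, 0, 7, 3, 2, 1, 4, 6]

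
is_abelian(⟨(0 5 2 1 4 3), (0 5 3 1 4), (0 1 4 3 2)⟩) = no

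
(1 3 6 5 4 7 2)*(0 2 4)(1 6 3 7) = (0 2 6 5)(1 7 4)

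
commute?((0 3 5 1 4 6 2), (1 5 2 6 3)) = no:(0 3 5 1 4 6 2)*(1 5 2 6 3) = (0 1 4 3 2), (1 5 2 6 3)*(0 3 5 1 4 6 2) = (0 3 4 6 5)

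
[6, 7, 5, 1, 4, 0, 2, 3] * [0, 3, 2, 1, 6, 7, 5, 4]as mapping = [0→5, 1→4, 2→7, 3→3, 4→6, 5→0, 6→2, 7→1]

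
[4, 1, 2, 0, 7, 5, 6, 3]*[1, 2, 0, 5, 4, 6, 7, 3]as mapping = [0→4, 1→2, 2→0, 3→1, 4→3, 5→6, 6→7, 7→5]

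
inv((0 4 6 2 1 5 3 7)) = (0 7 3 5 1 2 6 4)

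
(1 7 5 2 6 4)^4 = (1 6 5)(2 7 4)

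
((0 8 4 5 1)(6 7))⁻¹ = (0 1 5 4 8)(6 7)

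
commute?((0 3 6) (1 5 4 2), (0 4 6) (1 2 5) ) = no:(0 3 6) (1 5 4 2) * (0 4 6) (1 2 5) = (0 3) (4 5 6), (0 4 6) (1 2 5) * (0 3 6) (1 5 4 2) = (0 2 4) (3 6) 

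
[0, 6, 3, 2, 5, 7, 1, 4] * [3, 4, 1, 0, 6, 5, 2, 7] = [3, 2, 0, 1, 5, 7, 4, 6]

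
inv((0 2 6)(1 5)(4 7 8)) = (0 6 2)(1 5)(4 8 7)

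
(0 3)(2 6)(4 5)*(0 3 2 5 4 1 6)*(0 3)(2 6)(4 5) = (0 6 4 5 1 2 3)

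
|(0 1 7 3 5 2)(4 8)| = 6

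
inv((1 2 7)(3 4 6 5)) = (1 7 2)(3 5 6 4)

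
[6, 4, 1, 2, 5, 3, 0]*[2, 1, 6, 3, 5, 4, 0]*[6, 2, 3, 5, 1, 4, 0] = [6, 4, 2, 0, 1, 5, 3]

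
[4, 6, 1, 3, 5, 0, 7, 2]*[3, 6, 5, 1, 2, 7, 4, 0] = [2, 4, 6, 1, 7, 3, 0, 5]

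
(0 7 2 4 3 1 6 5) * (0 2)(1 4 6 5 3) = (0 7)(1 5 2 6 3 4)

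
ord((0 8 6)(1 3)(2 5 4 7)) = 12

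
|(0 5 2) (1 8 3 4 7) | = 15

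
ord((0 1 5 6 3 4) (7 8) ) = 6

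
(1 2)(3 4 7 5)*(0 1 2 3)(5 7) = (0 1 3 4 5)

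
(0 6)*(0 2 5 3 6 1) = (0 1)(2 5 3 6)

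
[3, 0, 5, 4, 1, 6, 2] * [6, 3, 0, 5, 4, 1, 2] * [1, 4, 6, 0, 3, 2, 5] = [2, 5, 4, 3, 0, 6, 1]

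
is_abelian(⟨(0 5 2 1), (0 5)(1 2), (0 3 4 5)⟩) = no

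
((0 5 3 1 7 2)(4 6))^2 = (0 3 7)(1 2 5)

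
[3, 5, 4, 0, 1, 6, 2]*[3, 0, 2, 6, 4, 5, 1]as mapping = [0→6, 1→5, 2→4, 3→3, 4→0, 5→1, 6→2]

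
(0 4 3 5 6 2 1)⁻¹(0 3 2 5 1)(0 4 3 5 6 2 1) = (0 4 5 1 6)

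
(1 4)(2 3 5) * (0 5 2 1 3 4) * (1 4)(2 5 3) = (0 3 5 4 2 1)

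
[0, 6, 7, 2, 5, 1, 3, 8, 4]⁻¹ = [0, 5, 3, 6, 8, 4, 1, 2, 7]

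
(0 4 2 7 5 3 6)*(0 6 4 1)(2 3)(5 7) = (0 1)(2 5)(3 4)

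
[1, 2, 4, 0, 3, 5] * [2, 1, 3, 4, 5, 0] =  [1, 3, 5, 2, 4, 0]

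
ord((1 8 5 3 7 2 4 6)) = 8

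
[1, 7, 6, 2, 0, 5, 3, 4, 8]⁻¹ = [4, 0, 3, 6, 7, 5, 2, 1, 8]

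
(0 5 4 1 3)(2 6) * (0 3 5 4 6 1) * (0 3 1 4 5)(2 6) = (0 5 2 4 3 1)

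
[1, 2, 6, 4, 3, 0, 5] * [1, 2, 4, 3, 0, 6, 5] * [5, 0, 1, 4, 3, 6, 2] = [1, 3, 6, 5, 4, 0, 2]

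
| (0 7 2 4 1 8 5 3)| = 8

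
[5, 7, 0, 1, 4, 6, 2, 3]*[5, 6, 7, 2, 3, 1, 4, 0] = [1, 0, 5, 6, 3, 4, 7, 2]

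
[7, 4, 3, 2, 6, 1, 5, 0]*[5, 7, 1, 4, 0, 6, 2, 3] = [3, 0, 4, 1, 2, 7, 6, 5]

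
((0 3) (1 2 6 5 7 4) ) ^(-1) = (0 3) (1 4 7 5 6 2) 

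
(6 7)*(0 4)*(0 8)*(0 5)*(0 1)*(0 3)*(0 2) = (0 4 8 5 1 3 2)(6 7)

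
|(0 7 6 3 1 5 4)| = 7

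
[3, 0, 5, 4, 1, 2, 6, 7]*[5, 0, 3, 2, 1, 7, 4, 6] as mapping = [0→2, 1→5, 2→7, 3→1, 4→0, 5→3, 6→4, 7→6] 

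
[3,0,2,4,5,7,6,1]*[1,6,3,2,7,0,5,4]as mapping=[0→2,1→1,2→3,3→7,4→0,5→4,6→5,7→6]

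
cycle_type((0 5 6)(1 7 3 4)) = 3.4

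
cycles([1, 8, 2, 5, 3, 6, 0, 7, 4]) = (0 1 8 4 3 5 6)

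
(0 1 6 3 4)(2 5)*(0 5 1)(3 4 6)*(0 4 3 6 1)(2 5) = (0 4 2)(1 6 3)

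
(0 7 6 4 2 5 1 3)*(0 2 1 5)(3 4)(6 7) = (0 6 3 2)(1 4)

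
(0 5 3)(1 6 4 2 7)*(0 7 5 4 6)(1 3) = (0 4 2 5 1)(3 7)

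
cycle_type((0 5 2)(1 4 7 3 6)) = 3.5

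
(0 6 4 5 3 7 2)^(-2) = (0 7 5 6 2 3 4)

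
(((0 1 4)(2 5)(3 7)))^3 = (2 5)(3 7)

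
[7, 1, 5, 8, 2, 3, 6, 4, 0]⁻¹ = [8, 1, 4, 5, 7, 2, 6, 0, 3]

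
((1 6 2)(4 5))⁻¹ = (1 2 6)(4 5)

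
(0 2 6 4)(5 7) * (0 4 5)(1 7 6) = (0 2 1 7)(5 6)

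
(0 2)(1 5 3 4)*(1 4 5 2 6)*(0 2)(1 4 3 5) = (0 6 4 3 1)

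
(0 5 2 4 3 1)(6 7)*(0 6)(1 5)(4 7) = (0 1 6 4 3 5 2 7)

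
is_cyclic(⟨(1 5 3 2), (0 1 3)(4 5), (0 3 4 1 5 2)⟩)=no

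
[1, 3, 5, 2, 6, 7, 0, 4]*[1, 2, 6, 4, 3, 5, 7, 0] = [2, 4, 5, 6, 7, 0, 1, 3]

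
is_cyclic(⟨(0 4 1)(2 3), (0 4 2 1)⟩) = no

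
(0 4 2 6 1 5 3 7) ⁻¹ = (0 7 3 5 1 6 2 4) 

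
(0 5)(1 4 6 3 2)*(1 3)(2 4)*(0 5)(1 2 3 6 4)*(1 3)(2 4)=(2 6 4)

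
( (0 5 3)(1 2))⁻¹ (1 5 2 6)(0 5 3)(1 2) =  (1 6 2 3)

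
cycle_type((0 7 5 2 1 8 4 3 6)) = 9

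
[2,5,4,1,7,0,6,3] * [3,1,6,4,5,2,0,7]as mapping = [0→6,1→2,2→5,3→1,4→7,5→3,6→0,7→4]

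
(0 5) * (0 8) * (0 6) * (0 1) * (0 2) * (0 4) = (0 5 8 6 1 2 4)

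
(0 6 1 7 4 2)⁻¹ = (0 2 4 7 1 6)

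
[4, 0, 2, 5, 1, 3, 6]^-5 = [4, 0, 2, 5, 1, 3, 6]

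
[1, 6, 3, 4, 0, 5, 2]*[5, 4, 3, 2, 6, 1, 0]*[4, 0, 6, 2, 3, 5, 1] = [3, 4, 6, 1, 5, 0, 2]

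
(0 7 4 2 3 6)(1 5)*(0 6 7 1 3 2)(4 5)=(0 1 4)(3 7 5)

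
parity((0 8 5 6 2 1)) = odd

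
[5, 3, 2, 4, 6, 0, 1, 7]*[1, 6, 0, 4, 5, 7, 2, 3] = [7, 4, 0, 5, 2, 1, 6, 3]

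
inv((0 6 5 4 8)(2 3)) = (0 8 4 5 6)(2 3)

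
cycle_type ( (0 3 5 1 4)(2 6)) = 2.5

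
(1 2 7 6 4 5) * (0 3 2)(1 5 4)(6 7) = (0 3 2 6 1)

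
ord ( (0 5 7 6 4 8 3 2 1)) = 9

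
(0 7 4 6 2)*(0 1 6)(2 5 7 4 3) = (0 4)(1 6 5 7 3 2)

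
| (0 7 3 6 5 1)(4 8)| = 6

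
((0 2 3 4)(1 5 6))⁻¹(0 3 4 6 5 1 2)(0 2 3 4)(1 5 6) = (0 1 6 5 3 2 4)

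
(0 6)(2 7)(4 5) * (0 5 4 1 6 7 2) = (0 7)(1 6 5)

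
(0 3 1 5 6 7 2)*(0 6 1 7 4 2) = (0 3 7) (1 5) (2 6 4) 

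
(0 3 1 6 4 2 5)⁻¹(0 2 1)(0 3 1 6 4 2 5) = (3 5 6)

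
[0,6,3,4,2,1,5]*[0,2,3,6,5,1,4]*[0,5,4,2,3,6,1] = [0,3,1,6,2,4,5]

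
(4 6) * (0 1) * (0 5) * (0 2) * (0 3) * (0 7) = (0 1 5 2 3 7)(4 6)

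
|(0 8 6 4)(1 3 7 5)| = 4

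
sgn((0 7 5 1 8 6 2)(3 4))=-1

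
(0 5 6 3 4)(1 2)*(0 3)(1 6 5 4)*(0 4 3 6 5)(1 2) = (0 3 2 5)(4 6)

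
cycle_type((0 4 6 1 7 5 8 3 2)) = 9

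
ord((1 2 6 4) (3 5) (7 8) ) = 4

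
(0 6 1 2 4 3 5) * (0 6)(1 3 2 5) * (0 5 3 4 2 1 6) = (0 5)(1 3 6 4)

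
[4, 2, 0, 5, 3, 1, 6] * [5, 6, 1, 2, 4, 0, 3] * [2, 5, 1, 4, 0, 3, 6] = [0, 5, 3, 2, 1, 6, 4]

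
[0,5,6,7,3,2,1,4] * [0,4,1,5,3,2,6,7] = [0,2,6,7,5,1,4,3]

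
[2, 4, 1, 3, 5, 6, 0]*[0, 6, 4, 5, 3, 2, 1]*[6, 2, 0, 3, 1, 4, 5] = [1, 3, 5, 4, 0, 2, 6]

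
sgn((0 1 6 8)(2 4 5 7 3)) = -1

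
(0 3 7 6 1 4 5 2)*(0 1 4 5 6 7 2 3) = (1 5 3 2)(4 6)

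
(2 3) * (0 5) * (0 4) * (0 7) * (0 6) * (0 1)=(0 5 4 7 6 1)(2 3)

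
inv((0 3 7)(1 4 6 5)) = (0 7 3)(1 5 6 4)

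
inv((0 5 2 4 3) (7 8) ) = (0 3 4 2 5) (7 8) 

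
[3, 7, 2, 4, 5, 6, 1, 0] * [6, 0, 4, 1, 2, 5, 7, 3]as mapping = [0→1, 1→3, 2→4, 3→2, 4→5, 5→7, 6→0, 7→6]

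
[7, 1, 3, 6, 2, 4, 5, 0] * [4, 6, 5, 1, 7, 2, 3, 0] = [0, 6, 1, 3, 5, 7, 2, 4]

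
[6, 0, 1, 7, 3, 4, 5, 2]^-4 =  [3, 4, 5, 0, 1, 2, 7, 6]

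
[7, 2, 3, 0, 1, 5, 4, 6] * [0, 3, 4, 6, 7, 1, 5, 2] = [2, 4, 6, 0, 3, 1, 7, 5]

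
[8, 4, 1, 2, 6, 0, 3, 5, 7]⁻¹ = [5, 2, 3, 6, 1, 7, 4, 8, 0]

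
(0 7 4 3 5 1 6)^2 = (0 4 5 6 7 3 1)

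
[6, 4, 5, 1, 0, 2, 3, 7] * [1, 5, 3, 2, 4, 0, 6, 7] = [6, 4, 0, 5, 1, 3, 2, 7]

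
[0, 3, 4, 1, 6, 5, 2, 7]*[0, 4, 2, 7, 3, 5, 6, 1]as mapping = [0→0, 1→7, 2→3, 3→4, 4→6, 5→5, 6→2, 7→1]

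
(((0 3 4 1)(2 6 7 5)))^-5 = (0 1 4 3)(2 5 7 6)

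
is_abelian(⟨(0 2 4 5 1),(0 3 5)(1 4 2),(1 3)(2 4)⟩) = no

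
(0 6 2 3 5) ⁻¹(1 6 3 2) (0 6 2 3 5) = (1 2 5 3) 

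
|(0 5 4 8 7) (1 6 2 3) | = 20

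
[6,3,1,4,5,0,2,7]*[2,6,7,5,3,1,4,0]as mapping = [0→4,1→5,2→6,3→3,4→1,5→2,6→7,7→0]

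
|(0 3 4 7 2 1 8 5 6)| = 9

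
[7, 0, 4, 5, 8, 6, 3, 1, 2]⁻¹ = [1, 7, 8, 6, 2, 3, 5, 0, 4]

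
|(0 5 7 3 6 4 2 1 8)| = 9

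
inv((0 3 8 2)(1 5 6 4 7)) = (0 2 8 3)(1 7 4 6 5)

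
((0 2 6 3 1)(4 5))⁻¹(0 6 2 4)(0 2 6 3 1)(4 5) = (2 3 6 5)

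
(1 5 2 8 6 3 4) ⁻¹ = (1 4 3 6 8 2 5) 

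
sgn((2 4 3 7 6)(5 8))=-1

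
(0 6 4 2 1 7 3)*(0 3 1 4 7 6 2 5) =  (0 2 4 5)(1 6 7)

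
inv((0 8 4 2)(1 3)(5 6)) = (0 2 4 8)(1 3)(5 6)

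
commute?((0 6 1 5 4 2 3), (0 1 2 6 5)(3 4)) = no:(0 6 1 5 4 2 3)*(0 1 2 6 5)(3 4) = (0 5 3 1)(2 4 6), (0 1 2 6 5)(3 4)*(0 6 1 5 4 2 3) = (0 5 6 4)(1 3 2)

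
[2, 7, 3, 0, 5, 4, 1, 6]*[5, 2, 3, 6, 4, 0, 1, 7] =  [3, 7, 6, 5, 0, 4, 2, 1]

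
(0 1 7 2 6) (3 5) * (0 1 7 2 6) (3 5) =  (0 7 6 1 2) 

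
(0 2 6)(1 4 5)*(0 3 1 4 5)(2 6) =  (0 6 3 1 5 4)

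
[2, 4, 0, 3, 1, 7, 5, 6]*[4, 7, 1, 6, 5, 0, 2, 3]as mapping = [0→1, 1→5, 2→4, 3→6, 4→7, 5→3, 6→0, 7→2]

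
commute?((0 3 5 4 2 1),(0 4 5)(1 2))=no:(0 3 5 4 2 1)*(0 4 5)(1 2)=(0 3)(1 4),(0 4 5)(1 2)*(0 3 5 4 2 1)=(0 2)(3 5)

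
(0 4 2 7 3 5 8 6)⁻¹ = (0 6 8 5 3 7 2 4)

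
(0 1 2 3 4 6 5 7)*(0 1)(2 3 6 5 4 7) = (1 3 7)(2 6 4 5)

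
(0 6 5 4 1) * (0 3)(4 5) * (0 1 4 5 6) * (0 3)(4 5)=(0 3 1)(4 5 6)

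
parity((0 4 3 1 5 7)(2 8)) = even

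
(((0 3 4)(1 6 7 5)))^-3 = (1 6 7 5)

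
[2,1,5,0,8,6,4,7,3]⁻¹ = [3,1,0,8,6,2,5,7,4]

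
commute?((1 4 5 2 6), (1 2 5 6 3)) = no:(1 4 5 2 6) * (1 2 5 6 3) = (1 4 6 2 3), (1 2 5 6 3) * (1 4 5 2 6) = (1 6 3 4 5)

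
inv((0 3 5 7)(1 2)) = (0 7 5 3)(1 2)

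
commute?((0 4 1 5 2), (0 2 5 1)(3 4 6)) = no:(0 4 1 5 2)*(0 2 5 1)(3 4 6) = (0 6 3 4), (0 2 5 1)(3 4 6)*(0 4 1 5 2) = (1 4 6 3)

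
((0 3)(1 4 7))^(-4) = (1 7 4)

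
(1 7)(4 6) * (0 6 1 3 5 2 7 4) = (0 6)(1 4)(2 7 3 5)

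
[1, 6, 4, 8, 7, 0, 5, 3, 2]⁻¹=[5, 0, 8, 7, 2, 6, 1, 4, 3]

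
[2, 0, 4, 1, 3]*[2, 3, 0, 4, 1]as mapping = [0→0, 1→2, 2→1, 3→3, 4→4]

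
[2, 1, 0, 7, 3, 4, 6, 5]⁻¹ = [2, 1, 0, 4, 5, 7, 6, 3]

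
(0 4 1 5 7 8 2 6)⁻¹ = (0 6 2 8 7 5 1 4)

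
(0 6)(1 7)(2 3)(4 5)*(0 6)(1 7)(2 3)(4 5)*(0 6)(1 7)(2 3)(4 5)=(0 6)(1 7)(2 3)(4 5)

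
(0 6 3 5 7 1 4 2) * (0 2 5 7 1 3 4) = (0 6 4 5 1)(3 7)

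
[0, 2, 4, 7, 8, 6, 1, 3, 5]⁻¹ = [0, 6, 1, 7, 2, 8, 5, 3, 4]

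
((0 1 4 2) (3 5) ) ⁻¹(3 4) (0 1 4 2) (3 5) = (2 5) 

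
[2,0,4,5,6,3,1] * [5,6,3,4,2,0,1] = [3,5,2,0,1,4,6]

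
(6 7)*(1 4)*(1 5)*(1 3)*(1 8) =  (1 4 5 3 8)(6 7)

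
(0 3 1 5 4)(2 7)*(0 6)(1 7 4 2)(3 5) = (0 5 2 4 6)(1 3 7)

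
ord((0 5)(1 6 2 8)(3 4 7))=12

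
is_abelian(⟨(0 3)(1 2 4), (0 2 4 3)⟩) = no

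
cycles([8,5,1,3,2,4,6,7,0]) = (0 8)(1 5 4 2)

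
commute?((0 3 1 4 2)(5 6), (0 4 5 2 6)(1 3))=no:(0 3 1 4 2)(5 6) * (0 4 5 2 6)(1 3)=(0 1 5)(2 4 6), (0 4 5 2 6)(1 3) * (0 3 1 4 2)(5 6)=(0 2 5)(3 4 6)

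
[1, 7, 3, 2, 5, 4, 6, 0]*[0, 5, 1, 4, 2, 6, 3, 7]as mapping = [0→5, 1→7, 2→4, 3→1, 4→6, 5→2, 6→3, 7→0]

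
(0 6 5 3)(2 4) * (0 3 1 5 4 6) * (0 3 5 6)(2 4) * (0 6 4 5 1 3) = (1 4 5 3)(2 6)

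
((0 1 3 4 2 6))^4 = (0 2 3)(1 6 4)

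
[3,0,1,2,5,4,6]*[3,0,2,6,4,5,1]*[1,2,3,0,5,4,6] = [6,0,1,3,4,5,2]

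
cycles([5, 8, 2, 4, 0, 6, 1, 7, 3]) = (0 5 6 1 8 3 4)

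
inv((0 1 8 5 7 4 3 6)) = (0 6 3 4 7 5 8 1)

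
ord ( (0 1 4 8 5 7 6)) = 7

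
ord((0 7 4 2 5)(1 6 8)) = 15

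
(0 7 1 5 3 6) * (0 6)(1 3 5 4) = (0 7 3)(1 4)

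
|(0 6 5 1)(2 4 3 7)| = 4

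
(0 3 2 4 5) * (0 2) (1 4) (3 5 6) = (0 5 2 1 4 6 3) 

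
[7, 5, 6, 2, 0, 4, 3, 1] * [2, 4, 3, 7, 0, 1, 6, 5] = [5, 1, 6, 3, 2, 0, 7, 4]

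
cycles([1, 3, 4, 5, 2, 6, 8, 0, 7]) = (0 1 3 5 6 8 7)(2 4)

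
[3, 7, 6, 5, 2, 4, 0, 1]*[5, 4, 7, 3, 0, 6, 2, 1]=[3, 1, 2, 6, 7, 0, 5, 4]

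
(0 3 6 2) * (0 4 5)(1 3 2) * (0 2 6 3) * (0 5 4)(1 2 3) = (0 6 2)(1 5 3)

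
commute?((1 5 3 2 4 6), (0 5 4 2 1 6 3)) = no:(1 5 3 2 4 6) * (0 5 4 2 1 6 3) = (0 5)(1 4 3), (0 5 4 2 1 6 3) * (1 5 3 2 4 6) = (0 3)(2 5 6)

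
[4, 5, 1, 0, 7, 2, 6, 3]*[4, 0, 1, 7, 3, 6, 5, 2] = [3, 6, 0, 4, 2, 1, 5, 7]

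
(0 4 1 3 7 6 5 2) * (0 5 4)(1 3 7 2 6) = (1 7)(2 5 6 4 3)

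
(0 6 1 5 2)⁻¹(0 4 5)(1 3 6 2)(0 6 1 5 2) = (0 5 3 1)(2 6 4)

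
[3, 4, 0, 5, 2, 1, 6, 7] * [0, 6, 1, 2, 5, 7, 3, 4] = [2, 5, 0, 7, 1, 6, 3, 4]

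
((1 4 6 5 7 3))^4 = (1 7 6)(3 5 4)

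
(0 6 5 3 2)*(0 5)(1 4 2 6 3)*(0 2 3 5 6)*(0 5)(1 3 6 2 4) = (3 5)(4 6)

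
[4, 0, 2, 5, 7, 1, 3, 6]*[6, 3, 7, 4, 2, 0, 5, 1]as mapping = [0→2, 1→6, 2→7, 3→0, 4→1, 5→3, 6→4, 7→5]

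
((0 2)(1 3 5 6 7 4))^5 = (0 2)(1 4 7 6 5 3)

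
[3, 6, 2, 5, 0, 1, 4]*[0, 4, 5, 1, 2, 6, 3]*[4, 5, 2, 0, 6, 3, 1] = [5, 0, 3, 1, 4, 6, 2]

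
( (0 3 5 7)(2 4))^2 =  (0 5)(3 7)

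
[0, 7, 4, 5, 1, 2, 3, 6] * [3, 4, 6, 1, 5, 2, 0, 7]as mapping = [0→3, 1→7, 2→5, 3→2, 4→4, 5→6, 6→1, 7→0]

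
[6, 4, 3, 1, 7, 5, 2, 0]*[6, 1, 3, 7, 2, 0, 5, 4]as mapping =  [0→5, 1→2, 2→7, 3→1, 4→4, 5→0, 6→3, 7→6]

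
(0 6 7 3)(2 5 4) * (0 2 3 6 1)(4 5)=(0 1)(2 4 3)(6 7)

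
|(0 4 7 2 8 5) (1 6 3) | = 6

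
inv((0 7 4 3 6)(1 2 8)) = (0 6 3 4 7)(1 8 2)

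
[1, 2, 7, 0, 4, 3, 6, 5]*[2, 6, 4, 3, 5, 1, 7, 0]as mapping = [0→6, 1→4, 2→0, 3→2, 4→5, 5→3, 6→7, 7→1]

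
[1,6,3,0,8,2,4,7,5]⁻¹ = [3,0,5,2,6,8,1,7,4]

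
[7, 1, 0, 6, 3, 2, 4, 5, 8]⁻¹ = [2, 1, 5, 4, 6, 7, 3, 0, 8]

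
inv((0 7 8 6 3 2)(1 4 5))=(0 2 3 6 8 7)(1 5 4)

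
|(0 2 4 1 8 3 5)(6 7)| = 14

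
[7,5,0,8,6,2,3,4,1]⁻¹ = [2,8,5,6,7,1,4,0,3]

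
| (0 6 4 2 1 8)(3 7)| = 6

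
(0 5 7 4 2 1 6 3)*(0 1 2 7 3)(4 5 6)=(0 6)(1 4 7 5 3)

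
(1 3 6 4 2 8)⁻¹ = (1 8 2 4 6 3)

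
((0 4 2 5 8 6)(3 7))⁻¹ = (0 6 8 5 2 4)(3 7)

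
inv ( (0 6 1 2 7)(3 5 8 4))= (0 7 2 1 6)(3 4 8 5)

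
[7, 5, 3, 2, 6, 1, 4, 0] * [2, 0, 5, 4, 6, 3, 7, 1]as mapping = [0→1, 1→3, 2→4, 3→5, 4→7, 5→0, 6→6, 7→2]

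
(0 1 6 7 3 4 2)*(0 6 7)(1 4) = (0 4 2 6)(1 7 3)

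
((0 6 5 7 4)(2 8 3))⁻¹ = (0 4 7 5 6)(2 3 8)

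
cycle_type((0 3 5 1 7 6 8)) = 7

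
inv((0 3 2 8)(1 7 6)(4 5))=(0 8 2 3)(1 6 7)(4 5)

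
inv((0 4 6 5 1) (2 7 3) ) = (0 1 5 6 4) (2 3 7) 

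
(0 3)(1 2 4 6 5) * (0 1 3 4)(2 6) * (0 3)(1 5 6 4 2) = (0 2 3 5)(1 4)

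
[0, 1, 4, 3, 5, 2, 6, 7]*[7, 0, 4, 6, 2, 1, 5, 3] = [7, 0, 2, 6, 1, 4, 5, 3]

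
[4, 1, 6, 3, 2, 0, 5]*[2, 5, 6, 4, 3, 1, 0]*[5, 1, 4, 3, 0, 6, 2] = [3, 6, 5, 0, 2, 4, 1]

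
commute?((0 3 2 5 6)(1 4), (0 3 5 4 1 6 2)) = no:(0 3 2 5 6)(1 4) * (0 3 5 4 1 6 2) = (0 5 2 4 6 3), (0 3 5 4 1 6 2) * (0 3 2 5 6)(1 4) = (0 2 3 6 5 1)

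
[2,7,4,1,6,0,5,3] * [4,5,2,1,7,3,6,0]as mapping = [0→2,1→0,2→7,3→5,4→6,5→4,6→3,7→1]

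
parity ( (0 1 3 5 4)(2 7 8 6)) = odd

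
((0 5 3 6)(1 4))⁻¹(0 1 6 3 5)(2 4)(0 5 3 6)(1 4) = (0 6 3 5 4)(1 2)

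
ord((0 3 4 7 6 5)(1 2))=6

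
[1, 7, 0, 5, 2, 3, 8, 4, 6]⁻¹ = [2, 0, 4, 5, 7, 3, 8, 1, 6]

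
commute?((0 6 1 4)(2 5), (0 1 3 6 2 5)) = no:(0 6 1 4)(2 5) * (0 1 3 6 2 5) = (0 2)(1 4)(3 6), (0 1 3 6 2 5) * (0 6 1 4)(2 5) = (0 4)(1 3)(5 6)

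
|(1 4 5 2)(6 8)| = 4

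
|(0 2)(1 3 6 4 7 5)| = 6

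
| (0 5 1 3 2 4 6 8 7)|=9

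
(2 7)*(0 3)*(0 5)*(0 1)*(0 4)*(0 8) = (0 3 5 1 4 8) (2 7) 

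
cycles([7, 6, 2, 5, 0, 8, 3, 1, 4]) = (0 7 1 6 3 5 8 4)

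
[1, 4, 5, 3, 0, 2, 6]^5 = [4, 0, 5, 3, 1, 2, 6]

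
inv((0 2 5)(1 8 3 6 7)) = (0 5 2)(1 7 6 3 8)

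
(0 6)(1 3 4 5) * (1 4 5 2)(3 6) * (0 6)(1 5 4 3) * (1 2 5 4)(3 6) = (0 2 4 5 6 3 1)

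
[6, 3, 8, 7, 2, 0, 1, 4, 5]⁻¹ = [5, 6, 4, 1, 7, 8, 0, 3, 2]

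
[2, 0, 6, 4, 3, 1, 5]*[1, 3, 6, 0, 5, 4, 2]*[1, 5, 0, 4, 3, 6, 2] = [2, 5, 0, 6, 1, 4, 3]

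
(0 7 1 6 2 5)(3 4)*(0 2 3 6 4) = (0 7 1 4 6 3)(2 5)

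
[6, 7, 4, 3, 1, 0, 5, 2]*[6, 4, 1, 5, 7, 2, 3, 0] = [3, 0, 7, 5, 4, 6, 2, 1]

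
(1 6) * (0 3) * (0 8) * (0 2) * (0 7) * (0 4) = (0 3 8 2 7 4)(1 6)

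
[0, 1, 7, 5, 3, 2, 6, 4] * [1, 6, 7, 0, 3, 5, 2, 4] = [1, 6, 4, 5, 0, 7, 2, 3]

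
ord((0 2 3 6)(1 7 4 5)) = 4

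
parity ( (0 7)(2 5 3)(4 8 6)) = odd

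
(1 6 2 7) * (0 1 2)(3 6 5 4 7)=(0 1 5 4 7 2 3 6)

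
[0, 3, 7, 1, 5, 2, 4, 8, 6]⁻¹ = [0, 3, 5, 1, 6, 4, 8, 2, 7]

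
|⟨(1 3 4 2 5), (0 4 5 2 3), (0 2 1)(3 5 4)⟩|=360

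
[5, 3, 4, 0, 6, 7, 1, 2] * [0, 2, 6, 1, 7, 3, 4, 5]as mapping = [0→3, 1→1, 2→7, 3→0, 4→4, 5→5, 6→2, 7→6]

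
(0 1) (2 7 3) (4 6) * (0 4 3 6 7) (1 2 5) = (0 2) (1 4 7 6 3 5) 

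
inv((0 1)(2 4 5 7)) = (0 1)(2 7 5 4)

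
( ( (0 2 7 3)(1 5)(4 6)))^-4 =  ()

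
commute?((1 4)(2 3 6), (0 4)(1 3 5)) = no:(1 4)(2 3 6)*(0 4)(1 3 5) = (0 4 3 6 2 5 1), (0 4)(1 3 5)*(1 4)(2 3 6) = (0 1 6 2 3 5 4)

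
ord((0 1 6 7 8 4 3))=7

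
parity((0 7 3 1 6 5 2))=even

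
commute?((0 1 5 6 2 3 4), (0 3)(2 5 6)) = no:(0 1 5 6 2 3 4) * (0 3)(2 5 6) = (0 1 6 5 2)(3 4), (0 3)(2 5 6) * (0 1 5 6 2 3 4) = (0 4)(1 5 2 6 3)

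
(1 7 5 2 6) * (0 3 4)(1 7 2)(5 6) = (0 3 4)(1 2 5)(6 7)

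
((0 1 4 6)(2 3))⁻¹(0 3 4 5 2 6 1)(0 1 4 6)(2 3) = (0 4 1 2 6 5 3)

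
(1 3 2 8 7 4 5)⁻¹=(1 5 4 7 8 2 3)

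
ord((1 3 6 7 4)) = 5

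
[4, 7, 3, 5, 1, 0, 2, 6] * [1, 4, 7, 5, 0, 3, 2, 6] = [0, 6, 5, 3, 4, 1, 7, 2]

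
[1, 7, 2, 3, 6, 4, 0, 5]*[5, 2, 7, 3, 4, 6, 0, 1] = [2, 1, 7, 3, 0, 4, 5, 6]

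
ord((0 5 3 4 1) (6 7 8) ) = 15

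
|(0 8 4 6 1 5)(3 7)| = 6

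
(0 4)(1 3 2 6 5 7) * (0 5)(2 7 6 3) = (0 4 5 6)(1 2 3 7)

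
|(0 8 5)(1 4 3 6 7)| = 15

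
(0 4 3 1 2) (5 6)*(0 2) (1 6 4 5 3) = (0 5 4 1) (3 6) 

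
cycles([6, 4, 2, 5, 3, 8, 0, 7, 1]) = (0 6)(1 4 3 5 8)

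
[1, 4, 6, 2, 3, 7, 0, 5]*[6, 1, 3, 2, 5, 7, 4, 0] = [1, 5, 4, 3, 2, 0, 6, 7]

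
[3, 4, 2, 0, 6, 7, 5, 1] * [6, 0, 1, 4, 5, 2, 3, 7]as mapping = [0→4, 1→5, 2→1, 3→6, 4→3, 5→7, 6→2, 7→0]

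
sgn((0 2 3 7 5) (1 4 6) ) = 1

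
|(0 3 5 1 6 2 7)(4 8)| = 14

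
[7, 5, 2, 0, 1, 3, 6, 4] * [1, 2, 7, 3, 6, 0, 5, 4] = [4, 0, 7, 1, 2, 3, 5, 6]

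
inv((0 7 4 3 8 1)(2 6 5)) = (0 1 8 3 4 7)(2 5 6)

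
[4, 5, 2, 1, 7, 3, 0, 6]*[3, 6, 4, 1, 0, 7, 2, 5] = [0, 7, 4, 6, 5, 1, 3, 2]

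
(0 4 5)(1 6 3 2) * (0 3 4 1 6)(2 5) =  (0 1)(2 6 4)(3 5)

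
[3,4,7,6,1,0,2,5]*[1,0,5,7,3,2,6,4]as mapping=[0→7,1→3,2→4,3→6,4→0,5→1,6→5,7→2]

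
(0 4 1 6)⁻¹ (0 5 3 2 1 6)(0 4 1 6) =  (0 4 5 3 2 6)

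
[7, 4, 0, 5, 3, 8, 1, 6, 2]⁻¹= [2, 6, 8, 4, 1, 3, 7, 0, 5]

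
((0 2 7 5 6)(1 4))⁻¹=(0 6 5 7 2)(1 4)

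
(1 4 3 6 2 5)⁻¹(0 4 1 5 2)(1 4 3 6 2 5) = (0 3 4 1 5)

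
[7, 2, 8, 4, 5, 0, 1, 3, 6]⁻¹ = [5, 6, 1, 7, 3, 4, 8, 0, 2]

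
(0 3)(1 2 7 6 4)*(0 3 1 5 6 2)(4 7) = (0 1)(2 4 5 6 7)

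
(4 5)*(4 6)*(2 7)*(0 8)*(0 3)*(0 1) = (0 8 3 1)(2 7)(4 5 6)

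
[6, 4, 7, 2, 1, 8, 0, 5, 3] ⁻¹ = [6, 4, 3, 8, 1, 7, 0, 2, 5] 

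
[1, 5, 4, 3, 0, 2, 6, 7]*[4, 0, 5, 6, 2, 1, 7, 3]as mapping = [0→0, 1→1, 2→2, 3→6, 4→4, 5→5, 6→7, 7→3]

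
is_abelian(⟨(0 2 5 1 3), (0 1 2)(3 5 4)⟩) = no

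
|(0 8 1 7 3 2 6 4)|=8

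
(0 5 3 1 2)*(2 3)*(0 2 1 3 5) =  (1 5)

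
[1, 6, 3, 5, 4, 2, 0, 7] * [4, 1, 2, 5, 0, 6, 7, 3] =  [1, 7, 5, 6, 0, 2, 4, 3]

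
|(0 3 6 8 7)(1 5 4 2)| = 20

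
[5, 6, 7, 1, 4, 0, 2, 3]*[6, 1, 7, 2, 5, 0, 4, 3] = [0, 4, 3, 1, 5, 6, 7, 2]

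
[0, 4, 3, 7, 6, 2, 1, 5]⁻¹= [0, 6, 5, 2, 1, 7, 4, 3]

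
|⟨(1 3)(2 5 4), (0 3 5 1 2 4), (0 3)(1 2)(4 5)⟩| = 720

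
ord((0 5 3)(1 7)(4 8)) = 6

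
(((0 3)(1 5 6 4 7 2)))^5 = (0 3)(1 2 7 4 6 5)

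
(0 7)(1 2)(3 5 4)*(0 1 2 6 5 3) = (0 7 1 6 5 4)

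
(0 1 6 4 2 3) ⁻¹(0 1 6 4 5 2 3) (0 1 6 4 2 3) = (0 1 6 4 2 5 3) 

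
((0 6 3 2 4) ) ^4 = (0 4 2 3 6) 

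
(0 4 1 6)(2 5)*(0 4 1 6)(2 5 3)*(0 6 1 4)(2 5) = (0 4 1 6)(2 3 5)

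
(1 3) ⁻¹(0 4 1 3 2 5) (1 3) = (0 4 3 1 2 5) 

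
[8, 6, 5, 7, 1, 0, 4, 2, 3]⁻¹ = [5, 4, 7, 8, 6, 2, 1, 3, 0]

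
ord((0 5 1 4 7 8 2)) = 7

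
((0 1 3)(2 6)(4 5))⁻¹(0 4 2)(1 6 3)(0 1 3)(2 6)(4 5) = (0 3 2)(1 5 6)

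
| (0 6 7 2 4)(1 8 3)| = 15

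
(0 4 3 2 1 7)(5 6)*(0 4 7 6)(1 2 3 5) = (0 7 4 5)(1 6)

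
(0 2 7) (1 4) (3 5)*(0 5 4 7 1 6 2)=(1 7 5 3 4 6 2) 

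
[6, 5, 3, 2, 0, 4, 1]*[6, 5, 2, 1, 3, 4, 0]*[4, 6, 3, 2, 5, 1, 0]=[4, 5, 6, 3, 0, 2, 1]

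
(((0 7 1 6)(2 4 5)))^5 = (0 7 1 6)(2 5 4)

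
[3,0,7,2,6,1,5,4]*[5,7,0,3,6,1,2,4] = [3,5,4,0,2,7,1,6]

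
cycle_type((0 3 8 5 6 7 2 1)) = 8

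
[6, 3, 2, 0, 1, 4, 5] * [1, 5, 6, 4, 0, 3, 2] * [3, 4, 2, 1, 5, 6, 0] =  [2, 5, 0, 4, 6, 3, 1] 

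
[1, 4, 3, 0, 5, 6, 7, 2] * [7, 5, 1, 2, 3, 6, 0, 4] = [5, 3, 2, 7, 6, 0, 4, 1]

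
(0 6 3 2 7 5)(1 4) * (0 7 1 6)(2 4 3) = (1 3 4 6 2)(5 7)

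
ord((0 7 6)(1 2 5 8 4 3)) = 6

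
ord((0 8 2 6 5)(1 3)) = 10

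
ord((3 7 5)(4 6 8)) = 3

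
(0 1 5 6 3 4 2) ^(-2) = (0 4 6 1 2 3 5) 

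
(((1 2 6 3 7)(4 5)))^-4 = (1 2 6 3 7)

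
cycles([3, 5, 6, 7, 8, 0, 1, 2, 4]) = (0 3 7 2 6 1 5)(4 8)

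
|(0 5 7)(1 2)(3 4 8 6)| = 12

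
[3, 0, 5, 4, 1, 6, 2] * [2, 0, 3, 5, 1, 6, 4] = [5, 2, 6, 1, 0, 4, 3]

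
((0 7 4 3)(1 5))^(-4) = ()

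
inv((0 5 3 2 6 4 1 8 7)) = (0 7 8 1 4 6 2 3 5)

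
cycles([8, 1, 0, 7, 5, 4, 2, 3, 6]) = (0 8 6 2)(3 7)(4 5)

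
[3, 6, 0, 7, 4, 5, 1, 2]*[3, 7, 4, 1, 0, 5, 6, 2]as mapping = [0→1, 1→6, 2→3, 3→2, 4→0, 5→5, 6→7, 7→4]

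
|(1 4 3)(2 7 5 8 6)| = 15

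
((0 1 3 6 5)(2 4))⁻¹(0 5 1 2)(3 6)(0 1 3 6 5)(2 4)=(0 3 4 1)(5 6)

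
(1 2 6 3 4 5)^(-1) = (1 5 4 3 6 2)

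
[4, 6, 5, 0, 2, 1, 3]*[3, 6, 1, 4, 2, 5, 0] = [2, 0, 5, 3, 1, 6, 4]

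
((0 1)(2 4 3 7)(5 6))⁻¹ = (0 1)(2 7 3 4)(5 6)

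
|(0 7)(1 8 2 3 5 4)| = 6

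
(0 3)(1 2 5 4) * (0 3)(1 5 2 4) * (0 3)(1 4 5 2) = (0 3)(1 5 4 2)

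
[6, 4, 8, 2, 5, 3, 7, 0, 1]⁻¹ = [7, 8, 3, 5, 1, 4, 0, 6, 2]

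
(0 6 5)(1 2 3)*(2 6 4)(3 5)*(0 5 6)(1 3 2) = (0 4 1)(2 6)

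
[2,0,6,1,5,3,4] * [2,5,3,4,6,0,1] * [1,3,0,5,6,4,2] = [5,0,3,4,1,6,2]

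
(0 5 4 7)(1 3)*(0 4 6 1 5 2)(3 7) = (0 2)(1 7 4 3 5 6)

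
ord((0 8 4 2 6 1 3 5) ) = 8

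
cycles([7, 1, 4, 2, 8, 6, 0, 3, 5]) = (0 7 3 2 4 8 5 6)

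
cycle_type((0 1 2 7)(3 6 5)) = 3.4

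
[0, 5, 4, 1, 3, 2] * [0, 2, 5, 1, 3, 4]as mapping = [0→0, 1→4, 2→3, 3→2, 4→1, 5→5]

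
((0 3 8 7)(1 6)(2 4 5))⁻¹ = (0 7 8 3)(1 6)(2 5 4)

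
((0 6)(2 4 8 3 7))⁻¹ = (0 6)(2 7 3 8 4)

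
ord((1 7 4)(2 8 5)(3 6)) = 6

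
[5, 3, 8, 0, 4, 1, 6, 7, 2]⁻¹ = [3, 5, 8, 1, 4, 0, 6, 7, 2]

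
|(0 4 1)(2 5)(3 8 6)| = 6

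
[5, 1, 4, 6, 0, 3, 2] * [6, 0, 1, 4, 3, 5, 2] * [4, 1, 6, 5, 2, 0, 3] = [0, 4, 5, 6, 3, 2, 1]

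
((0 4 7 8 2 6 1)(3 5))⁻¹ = (0 1 6 2 8 7 4)(3 5)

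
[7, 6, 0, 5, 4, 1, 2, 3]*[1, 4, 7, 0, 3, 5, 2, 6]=[6, 2, 1, 5, 3, 4, 7, 0]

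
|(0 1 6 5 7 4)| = 6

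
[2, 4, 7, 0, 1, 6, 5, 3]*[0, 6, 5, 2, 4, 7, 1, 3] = [5, 4, 3, 0, 6, 1, 7, 2]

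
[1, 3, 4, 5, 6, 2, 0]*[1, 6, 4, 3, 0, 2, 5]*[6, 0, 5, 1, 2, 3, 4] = [4, 1, 6, 5, 3, 2, 0]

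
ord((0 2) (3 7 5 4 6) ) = 10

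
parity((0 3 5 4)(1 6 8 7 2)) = odd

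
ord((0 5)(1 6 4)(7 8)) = 6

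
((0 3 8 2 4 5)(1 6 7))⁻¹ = (0 5 4 2 8 3)(1 7 6)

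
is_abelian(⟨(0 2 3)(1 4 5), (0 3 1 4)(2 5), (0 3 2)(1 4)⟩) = no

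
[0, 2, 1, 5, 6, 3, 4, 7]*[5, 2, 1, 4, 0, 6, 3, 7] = [5, 1, 2, 6, 3, 4, 0, 7]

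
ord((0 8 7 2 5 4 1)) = 7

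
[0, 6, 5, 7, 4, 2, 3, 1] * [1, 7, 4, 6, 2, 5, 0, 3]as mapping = [0→1, 1→0, 2→5, 3→3, 4→2, 5→4, 6→6, 7→7]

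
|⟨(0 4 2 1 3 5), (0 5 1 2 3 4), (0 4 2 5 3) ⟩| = 720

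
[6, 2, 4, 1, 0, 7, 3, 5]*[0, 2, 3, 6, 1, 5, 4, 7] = [4, 3, 1, 2, 0, 7, 6, 5]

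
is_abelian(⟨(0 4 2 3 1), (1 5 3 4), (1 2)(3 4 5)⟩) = no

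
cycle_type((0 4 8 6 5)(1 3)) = 2.5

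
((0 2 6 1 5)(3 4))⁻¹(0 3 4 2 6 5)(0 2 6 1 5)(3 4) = (0 2 4 3 6 1)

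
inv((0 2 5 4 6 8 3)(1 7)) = (0 3 8 6 4 5 2)(1 7)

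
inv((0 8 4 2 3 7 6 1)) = (0 1 6 7 3 2 4 8)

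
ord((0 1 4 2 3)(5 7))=10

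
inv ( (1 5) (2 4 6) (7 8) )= (1 5) (2 6 4) (7 8) 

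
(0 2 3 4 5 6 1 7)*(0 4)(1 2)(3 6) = (0 1 7 4 5 3)(2 6)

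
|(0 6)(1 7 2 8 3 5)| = 6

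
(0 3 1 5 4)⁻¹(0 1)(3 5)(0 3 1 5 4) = (1 4)(3 5)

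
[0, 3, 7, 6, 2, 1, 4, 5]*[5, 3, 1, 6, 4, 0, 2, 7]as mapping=[0→5, 1→6, 2→7, 3→2, 4→1, 5→3, 6→4, 7→0]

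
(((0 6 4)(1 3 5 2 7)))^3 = (1 2 3 7 5)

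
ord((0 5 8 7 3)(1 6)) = 10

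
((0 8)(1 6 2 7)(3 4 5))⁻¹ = (0 8)(1 7 2 6)(3 5 4)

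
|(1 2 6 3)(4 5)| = 4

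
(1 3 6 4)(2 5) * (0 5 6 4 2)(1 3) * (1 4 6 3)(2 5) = (0 2 3 6 5)(1 4)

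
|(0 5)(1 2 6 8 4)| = 10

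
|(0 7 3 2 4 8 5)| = 7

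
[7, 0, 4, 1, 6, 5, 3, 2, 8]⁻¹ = [1, 3, 7, 6, 2, 5, 4, 0, 8]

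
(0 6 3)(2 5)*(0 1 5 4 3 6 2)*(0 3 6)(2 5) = (0 5 3 1 2 4 6)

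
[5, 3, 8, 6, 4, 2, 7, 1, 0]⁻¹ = [8, 7, 5, 1, 4, 0, 3, 6, 2]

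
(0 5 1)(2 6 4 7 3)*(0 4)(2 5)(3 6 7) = (0 2 7 6)(1 4 3 5)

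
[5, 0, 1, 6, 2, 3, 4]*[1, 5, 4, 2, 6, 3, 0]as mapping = [0→3, 1→1, 2→5, 3→0, 4→4, 5→2, 6→6]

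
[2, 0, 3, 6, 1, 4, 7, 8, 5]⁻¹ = [1, 4, 0, 2, 5, 8, 3, 6, 7]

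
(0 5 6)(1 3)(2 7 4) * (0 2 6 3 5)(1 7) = (1 5 3 7 4 6 2)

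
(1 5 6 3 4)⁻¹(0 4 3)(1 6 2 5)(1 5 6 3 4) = (0 1 4)(2 6 5 3)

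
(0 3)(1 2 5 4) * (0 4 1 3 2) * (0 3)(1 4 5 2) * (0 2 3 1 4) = (0 4 2 3 5)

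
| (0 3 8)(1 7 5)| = 3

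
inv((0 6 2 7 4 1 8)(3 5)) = (0 8 1 4 7 2 6)(3 5)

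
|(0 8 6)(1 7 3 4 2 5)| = 6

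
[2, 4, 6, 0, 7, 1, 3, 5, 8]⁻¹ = [3, 5, 0, 6, 1, 7, 2, 4, 8]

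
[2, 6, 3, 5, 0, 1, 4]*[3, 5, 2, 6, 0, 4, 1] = [2, 1, 6, 4, 3, 5, 0]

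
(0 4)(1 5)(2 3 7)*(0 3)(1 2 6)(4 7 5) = (0 7 6 1 4 3 5 2)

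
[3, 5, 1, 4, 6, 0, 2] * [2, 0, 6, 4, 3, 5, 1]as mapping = [0→4, 1→5, 2→0, 3→3, 4→1, 5→2, 6→6]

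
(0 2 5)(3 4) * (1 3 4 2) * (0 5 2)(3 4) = (0 1 4 3)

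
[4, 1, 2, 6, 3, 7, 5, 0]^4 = [5, 1, 2, 0, 7, 3, 4, 6]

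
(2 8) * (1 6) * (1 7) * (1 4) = (1 6 7 4)(2 8)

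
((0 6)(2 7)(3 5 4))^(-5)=(0 6)(2 7)(3 5 4)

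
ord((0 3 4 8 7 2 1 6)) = 8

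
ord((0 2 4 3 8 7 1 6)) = 8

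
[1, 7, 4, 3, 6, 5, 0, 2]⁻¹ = [6, 0, 7, 3, 2, 5, 4, 1]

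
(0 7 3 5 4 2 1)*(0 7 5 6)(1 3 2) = (0 5 4 1 7 2 3 6)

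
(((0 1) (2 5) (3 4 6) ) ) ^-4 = (3 6 4) 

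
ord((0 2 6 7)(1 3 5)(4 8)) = 12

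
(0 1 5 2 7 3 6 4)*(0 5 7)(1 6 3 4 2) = (0 6 2)(1 7 4 5)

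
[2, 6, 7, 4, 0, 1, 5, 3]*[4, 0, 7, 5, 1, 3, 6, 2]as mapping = [0→7, 1→6, 2→2, 3→1, 4→4, 5→0, 6→3, 7→5]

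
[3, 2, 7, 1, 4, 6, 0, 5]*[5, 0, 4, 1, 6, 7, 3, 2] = [1, 4, 2, 0, 6, 3, 5, 7]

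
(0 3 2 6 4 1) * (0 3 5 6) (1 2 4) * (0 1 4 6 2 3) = (0 5 2 1) (3 6 4) 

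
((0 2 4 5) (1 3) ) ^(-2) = (0 4) (2 5) 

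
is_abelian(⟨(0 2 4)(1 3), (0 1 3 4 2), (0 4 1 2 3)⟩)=no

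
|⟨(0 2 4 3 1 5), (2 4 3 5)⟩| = 120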